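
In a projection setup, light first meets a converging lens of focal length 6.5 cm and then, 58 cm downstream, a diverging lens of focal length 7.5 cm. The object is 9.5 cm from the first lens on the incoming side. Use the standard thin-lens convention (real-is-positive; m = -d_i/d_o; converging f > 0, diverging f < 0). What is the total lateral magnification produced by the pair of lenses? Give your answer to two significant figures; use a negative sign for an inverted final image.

Lens 1: 1/d_i1 = 1/f_1 - 1/d_o1 = 1/6.5 - 1/9.5 = 0.04858 cm^-1, so d_i1 = 20.583 cm.
m_1 = -(20.583)/9.5 = -2.1667.
Object distance for lens 2: d_o2 = 58 - 20.583 = 37.417 cm.
Lens 2: 1/d_i2 = 1/f_2 - 1/d_o2 = 1/(-7.5) - 1/(37.417) = -0.16006 cm^-1, so d_i2 = -6.248 cm.
m_2 = -(-6.248)/(37.417) = 0.1670.
Total m = m_1 x m_2 = (-2.1667)(0.1670) = -0.3618.

-0.36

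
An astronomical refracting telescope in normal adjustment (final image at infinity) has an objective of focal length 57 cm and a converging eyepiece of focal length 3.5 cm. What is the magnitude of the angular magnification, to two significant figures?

16

|M| = f_obj/|f_eye| = 57/3.5 = 16.286.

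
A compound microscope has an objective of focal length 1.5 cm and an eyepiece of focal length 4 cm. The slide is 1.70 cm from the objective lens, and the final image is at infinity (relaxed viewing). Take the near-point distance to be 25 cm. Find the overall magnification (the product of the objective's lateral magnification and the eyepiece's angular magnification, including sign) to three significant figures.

Objective: 1/d_i = 1/f_obj - 1/d_o = 1/1.5 - 1/1.70 = 0.07843 cm^-1, so d_i = 12.750 cm.
m_obj = -d_i/d_o = -12.750/1.70 = -7.500.
Eyepiece angular magnification (image at infinity): M_eye = D/f_e = 25/4 = 6.250.
Overall M = m_obj x M_eye = (-7.500)(6.250) = -46.88.

-46.9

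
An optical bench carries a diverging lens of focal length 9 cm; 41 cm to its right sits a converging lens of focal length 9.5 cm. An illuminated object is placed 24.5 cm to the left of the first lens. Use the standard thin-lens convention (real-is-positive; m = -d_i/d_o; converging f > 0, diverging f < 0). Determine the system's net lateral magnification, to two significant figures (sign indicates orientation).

-0.067

First lens: d_i1 = 1/(1/(-9) - 1/24.5) = -6.582 cm.
m_1 = -(-6.582)/24.5 = 0.2687.
The intermediate image is virtual, 6.582 cm to the left of lens 1, so d_o2 = L - d_i1 = 41 - (-6.582) = 47.582 cm.
Second lens: d_i2 = 1/(1/9.5 - 1/(47.582)) = 11.870 cm.
m_2 = -(11.870)/(47.582) = -0.2495.
The system's lateral magnification is m_1 m_2 = (0.2687)(-0.2495) = -0.0670.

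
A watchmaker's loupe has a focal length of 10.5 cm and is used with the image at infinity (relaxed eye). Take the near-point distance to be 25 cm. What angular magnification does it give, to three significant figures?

2.38

M = D/f = 25/10.5 = 2.381.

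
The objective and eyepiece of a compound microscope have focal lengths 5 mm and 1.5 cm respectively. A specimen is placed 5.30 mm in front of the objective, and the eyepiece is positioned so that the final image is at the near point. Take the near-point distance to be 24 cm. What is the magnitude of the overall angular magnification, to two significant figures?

Convert to cm: f_obj = 5 mm = 0.5 cm; d_o = 5.30 mm = 0.53 cm.
Objective: 1/d_i = 1/f_obj - 1/d_o = 1/0.5 - 1/0.53 = 0.11321 cm^-1, so d_i = 8.833 cm.
m_obj = -d_i/d_o = -8.833/0.53 = -16.667.
Eyepiece angular magnification (image at near point): M_eye = 1 + D/f_e = 1 + 24/1.5 = 17.000.
Overall M = m_obj x M_eye = (-16.667)(17.000) = -283.33.
|M| = 283.33.

280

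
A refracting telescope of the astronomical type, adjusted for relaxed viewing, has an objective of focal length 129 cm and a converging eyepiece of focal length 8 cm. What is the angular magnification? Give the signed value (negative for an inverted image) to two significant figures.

-16

M = -f_obj/f_eye = -129/(8) = -16.125.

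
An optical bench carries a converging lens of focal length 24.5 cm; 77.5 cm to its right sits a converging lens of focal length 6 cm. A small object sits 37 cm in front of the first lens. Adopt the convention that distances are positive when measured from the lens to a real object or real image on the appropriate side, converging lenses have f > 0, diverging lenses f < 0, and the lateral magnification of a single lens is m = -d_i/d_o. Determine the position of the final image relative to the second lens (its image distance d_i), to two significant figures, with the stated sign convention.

-29 cm

First lens: d_i1 = 1/(1/24.5 - 1/37) = 72.520 cm.
The intermediate image is 72.520 cm to the right of lens 1, so d_o2 = L - d_i1 = 77.5 - 72.520 = 4.980 cm.
Second lens: d_i2 = 1/(1/6 - 1/(4.980)) = -29.294 cm.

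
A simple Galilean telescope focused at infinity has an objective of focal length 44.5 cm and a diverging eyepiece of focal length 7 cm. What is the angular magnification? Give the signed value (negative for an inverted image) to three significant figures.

6.36

M = -f_obj/f_eye = -44.5/(-7) = 6.357.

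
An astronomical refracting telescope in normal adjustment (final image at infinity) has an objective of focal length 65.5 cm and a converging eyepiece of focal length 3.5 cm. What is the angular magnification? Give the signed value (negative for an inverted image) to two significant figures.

-19

M = -f_obj/f_eye = -65.5/(3.5) = -18.714.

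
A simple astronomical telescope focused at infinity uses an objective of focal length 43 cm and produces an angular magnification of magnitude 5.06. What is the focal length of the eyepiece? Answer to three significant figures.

8.50 cm

|M| = f_obj/f_eye, so f_eye = f_obj/|M| = 43/5.06 = 8.498 cm.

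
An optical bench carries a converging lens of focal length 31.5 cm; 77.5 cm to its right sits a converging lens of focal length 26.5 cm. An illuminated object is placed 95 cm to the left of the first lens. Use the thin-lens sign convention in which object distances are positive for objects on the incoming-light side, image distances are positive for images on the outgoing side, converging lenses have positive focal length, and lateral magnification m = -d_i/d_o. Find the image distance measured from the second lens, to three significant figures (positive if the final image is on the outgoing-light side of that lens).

208 cm

Applying the thin-lens equation to the first lens, 1/31.5 = 1/95 + 1/d_i1, which gives d_i1 = 47.126 cm.
The intermediate image is 47.126 cm to the right of lens 1, so d_o2 = L - d_i1 = 77.5 - 47.126 = 30.374 cm.
Applying the thin-lens equation again with f_2 = 26.5 cm and d_o2 = 30.374 cm gives d_i2 = 207.772 cm.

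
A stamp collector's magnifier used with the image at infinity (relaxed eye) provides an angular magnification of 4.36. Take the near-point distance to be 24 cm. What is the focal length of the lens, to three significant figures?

5.50 cm

For the image at infinity, M = D/f.
f = D/M = 24/4.36 = 5.505 cm.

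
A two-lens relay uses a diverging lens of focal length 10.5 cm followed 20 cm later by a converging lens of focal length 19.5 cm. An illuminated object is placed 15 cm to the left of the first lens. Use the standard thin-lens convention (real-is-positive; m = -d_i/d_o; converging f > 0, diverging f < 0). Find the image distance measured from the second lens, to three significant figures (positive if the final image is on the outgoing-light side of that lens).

Applying the thin-lens equation to the first lens, 1/(-10.5) = 1/15 + 1/d_i1, which gives d_i1 = -6.176 cm.
The intermediate image is virtual, 6.176 cm to the left of lens 1, so d_o2 = L - d_i1 = 20 - (-6.176) = 26.176 cm.
Applying the thin-lens equation again with f_2 = 19.5 cm and d_o2 = 26.176 cm gives d_i2 = 76.454 cm.

76.5 cm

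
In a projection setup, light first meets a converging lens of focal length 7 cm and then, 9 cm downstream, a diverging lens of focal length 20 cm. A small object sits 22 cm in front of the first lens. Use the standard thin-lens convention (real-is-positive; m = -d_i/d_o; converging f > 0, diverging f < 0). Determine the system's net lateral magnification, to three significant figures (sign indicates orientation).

Lens 1: 1/d_i1 = 1/f_1 - 1/d_o1 = 1/7 - 1/22 = 0.09740 cm^-1, so d_i1 = 10.267 cm.
m_1 = -(10.267)/22 = -0.4667.
Since 10.267 cm > 9 cm, the first image lies past the second lens and serves as a virtual object: d_o2 = L - d_i1 = -1.267 cm.
Lens 2: 1/d_i2 = 1/f_2 - 1/d_o2 = 1/(-20) - 1/(-1.267) = 0.73947 cm^-1, so d_i2 = 1.352 cm.
m_2 = -(1.352)/(-1.267) = 1.0676.
The system's lateral magnification is m_1 m_2 = (-0.4667)(1.0676) = -0.4982.

-0.498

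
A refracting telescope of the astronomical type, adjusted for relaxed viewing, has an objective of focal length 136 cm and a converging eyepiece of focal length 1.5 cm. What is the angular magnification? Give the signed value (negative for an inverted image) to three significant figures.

M = -f_obj/f_eye = -136/(1.5) = -90.667.

-90.7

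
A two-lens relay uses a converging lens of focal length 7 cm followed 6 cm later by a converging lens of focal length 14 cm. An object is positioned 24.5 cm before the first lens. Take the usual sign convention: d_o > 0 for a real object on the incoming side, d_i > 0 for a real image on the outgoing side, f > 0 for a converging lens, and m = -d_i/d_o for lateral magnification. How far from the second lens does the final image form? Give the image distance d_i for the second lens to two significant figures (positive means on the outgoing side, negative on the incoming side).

3.0 cm

Applying the thin-lens equation to the first lens, 1/7 = 1/24.5 + 1/d_i1, which gives d_i1 = 9.800 cm.
This image would form 9.800 cm past lens 1, i.e. 3.800 cm beyond lens 2, so it is a virtual object for lens 2: d_o2 = 6 - 9.800 = -3.800 cm.
Applying the thin-lens equation again with f_2 = 14 cm and d_o2 = -3.800 cm gives d_i2 = 2.989 cm.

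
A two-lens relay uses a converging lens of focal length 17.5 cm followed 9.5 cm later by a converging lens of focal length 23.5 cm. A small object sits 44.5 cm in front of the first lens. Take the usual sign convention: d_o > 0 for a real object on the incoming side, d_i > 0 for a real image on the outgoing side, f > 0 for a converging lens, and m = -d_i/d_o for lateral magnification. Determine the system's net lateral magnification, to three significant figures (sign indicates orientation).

Lens 1: 1/d_i1 = 1/f_1 - 1/d_o1 = 1/17.5 - 1/44.5 = 0.03467 cm^-1, so d_i1 = 28.843 cm.
m_1 = -(28.843)/44.5 = -0.6481.
Since 28.843 cm > 9.5 cm, the first image lies past the second lens and serves as a virtual object: d_o2 = L - d_i1 = -19.343 cm.
Lens 2: 1/d_i2 = 1/f_2 - 1/d_o2 = 1/23.5 - 1/(-19.343) = 0.09425 cm^-1, so d_i2 = 10.610 cm.
m_2 = -(10.610)/(-19.343) = 0.5485.
Overall magnification: m = m_1 m_2 = -0.3555.

-0.356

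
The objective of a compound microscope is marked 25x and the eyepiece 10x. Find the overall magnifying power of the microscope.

The overall magnification of a compound microscope is the product of the objective and eyepiece magnifications:
M = M_obj x M_eye = 25 x 10 = 250.

250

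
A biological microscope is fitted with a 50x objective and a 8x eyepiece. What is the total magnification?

The overall magnification of a compound microscope is the product of the objective and eyepiece magnifications:
M = M_obj x M_eye = 50 x 8 = 400.

400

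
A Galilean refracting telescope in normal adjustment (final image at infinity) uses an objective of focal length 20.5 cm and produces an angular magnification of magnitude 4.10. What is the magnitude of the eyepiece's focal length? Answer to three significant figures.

5.00 cm

|M| = f_obj/|f_eye|, so |f_eye| = f_obj/|M| = 20.5/4.1 = 5.000 cm.
(The eyepiece is diverging, so its signed focal length is -5.000 cm.)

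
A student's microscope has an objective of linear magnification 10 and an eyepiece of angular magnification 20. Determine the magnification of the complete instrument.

The overall magnification of a compound microscope is the product of the objective and eyepiece magnifications:
M = M_obj x M_eye = 10 x 20 = 200.

200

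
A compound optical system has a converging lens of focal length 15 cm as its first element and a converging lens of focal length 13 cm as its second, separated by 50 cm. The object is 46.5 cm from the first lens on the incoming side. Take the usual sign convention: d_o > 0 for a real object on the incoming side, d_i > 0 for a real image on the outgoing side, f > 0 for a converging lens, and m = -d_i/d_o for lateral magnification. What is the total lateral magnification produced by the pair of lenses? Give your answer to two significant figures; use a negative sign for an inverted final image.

First lens: d_i1 = 1/(1/15 - 1/46.5) = 22.143 cm.
m_1 = -(22.143)/46.5 = -0.4762.
That image sits 27.857 cm in front of the second lens, so d_o2 = 27.857 cm.
Second lens: d_i2 = 1/(1/13 - 1/(27.857)) = 24.375 cm.
m_2 = -(24.375)/(27.857) = -0.8750.
Total m = m_1 x m_2 = (-0.4762)(-0.8750) = 0.4167.

0.42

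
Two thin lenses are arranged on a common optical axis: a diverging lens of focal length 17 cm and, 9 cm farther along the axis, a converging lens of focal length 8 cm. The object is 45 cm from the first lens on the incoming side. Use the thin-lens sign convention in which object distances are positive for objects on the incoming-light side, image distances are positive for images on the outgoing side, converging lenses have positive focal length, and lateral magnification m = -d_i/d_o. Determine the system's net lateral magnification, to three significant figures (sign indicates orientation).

-0.164

Applying the thin-lens equation to the first lens, 1/(-17) = 1/45 + 1/d_i1, which gives d_i1 = -12.339 cm.
Its lateral magnification is m_1 = -d_i1/d_o1 = -(-12.339)/45 = 0.2742.
The intermediate image is virtual, 12.339 cm to the left of lens 1, so d_o2 = L - d_i1 = 9 - (-12.339) = 21.339 cm.
Applying the thin-lens equation again with f_2 = 8 cm and d_o2 = 21.339 cm gives d_i2 = 12.798 cm.
m_2 = -(12.798)/(21.339) = -0.5998.
Total m = m_1 x m_2 = (0.2742)(-0.5998) = -0.1644.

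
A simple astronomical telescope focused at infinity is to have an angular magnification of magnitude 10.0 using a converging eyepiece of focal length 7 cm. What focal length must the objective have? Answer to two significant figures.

|M| = f_obj/|f_eye|, so f_obj = |M| x |f_eye| = 10.0 x 7 = 70.000 cm.

70 cm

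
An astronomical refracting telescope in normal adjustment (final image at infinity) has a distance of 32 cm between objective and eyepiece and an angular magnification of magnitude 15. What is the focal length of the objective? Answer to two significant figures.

In normal adjustment the tube length equals f_obj + f_eye and |M| = f_obj/f_eye.
So f_obj = 15 f_eye and 15 f_eye + f_eye = 32 cm, giving f_eye = 32/16 = 2.000 cm and f_obj = 30.000 cm.

30 cm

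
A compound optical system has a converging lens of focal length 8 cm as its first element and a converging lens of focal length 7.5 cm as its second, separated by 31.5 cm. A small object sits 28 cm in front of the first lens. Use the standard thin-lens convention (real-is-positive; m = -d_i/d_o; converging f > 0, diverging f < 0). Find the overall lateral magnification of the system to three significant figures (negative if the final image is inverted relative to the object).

0.234

Applying the thin-lens equation to the first lens, 1/8 = 1/28 + 1/d_i1, which gives d_i1 = 11.200 cm.
Its lateral magnification is m_1 = -d_i1/d_o1 = -(11.200)/28 = -0.4000.
Object distance for lens 2: d_o2 = 31.5 - 11.200 = 20.300 cm.
Applying the thin-lens equation again with f_2 = 7.5 cm and d_o2 = 20.300 cm gives d_i2 = 11.895 cm.
m_2 = -(11.895)/(20.300) = -0.5859.
Total m = m_1 x m_2 = (-0.4000)(-0.5859) = 0.2344.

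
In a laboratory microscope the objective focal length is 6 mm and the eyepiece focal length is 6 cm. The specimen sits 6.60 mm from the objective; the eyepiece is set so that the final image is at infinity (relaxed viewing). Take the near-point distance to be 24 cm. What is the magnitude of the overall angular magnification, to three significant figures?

Convert to cm: f_obj = 6 mm = 0.6 cm; d_o = 6.60 mm = 0.66 cm.
Objective: 1/d_i = 1/f_obj - 1/d_o = 1/0.6 - 1/0.66 = 0.15152 cm^-1, so d_i = 6.600 cm.
m_obj = -d_i/d_o = -6.600/0.66 = -10.000.
Eyepiece angular magnification (image at infinity): M_eye = D/f_e = 24/6 = 4.000.
Overall M = m_obj x M_eye = (-10.000)(4.000) = -40.00.
|M| = 40.00.

40.0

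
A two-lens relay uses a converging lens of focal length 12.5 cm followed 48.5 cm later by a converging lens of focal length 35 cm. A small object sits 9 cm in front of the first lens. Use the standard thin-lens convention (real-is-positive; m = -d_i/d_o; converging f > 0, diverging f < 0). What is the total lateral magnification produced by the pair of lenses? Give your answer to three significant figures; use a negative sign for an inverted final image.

-2.74

Lens 1: 1/d_i1 = 1/f_1 - 1/d_o1 = 1/12.5 - 1/9 = -0.03111 cm^-1, so d_i1 = -32.143 cm.
m_1 = -(-32.143)/9 = 3.5714.
With d_i1 < 0 the first image is virtual and lies on the object side; the object distance for lens 2 is d_o2 = 48.5 - (-32.143) = 80.643 cm.
Lens 2: 1/d_i2 = 1/f_2 - 1/d_o2 = 1/35 - 1/(80.643) = 0.01617 cm^-1, so d_i2 = 61.839 cm.
m_2 = -(61.839)/(80.643) = -0.7668.
Overall magnification: m = m_1 m_2 = -2.7387.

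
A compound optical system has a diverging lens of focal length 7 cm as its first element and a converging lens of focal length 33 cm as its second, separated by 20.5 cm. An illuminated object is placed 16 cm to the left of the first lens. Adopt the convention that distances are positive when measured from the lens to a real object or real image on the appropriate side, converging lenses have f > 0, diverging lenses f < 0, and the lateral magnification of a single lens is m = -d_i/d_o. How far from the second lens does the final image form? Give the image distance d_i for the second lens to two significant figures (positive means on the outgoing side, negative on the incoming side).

-110 cm

Applying the thin-lens equation to the first lens, 1/(-7) = 1/16 + 1/d_i1, which gives d_i1 = -4.870 cm.
The intermediate image is virtual, 4.870 cm to the left of lens 1, so d_o2 = L - d_i1 = 20.5 - (-4.870) = 25.370 cm.
Applying the thin-lens equation again with f_2 = 33 cm and d_o2 = 25.370 cm gives d_i2 = -109.718 cm.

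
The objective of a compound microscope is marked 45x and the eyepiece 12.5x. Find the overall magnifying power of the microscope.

562.5

The overall magnification of a compound microscope is the product of the objective and eyepiece magnifications:
M = M_obj x M_eye = 45 x 12.5 = 562.5.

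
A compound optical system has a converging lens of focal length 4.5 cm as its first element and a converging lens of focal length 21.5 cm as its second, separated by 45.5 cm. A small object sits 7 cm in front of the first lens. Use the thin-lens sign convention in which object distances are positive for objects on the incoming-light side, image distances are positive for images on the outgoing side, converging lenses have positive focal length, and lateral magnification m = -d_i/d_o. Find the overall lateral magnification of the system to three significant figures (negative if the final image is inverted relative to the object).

First lens: d_i1 = 1/(1/4.5 - 1/7) = 12.600 cm.
m_1 = -(12.600)/7 = -1.8000.
That image sits 32.900 cm in front of the second lens, so d_o2 = 32.900 cm.
Second lens: d_i2 = 1/(1/21.5 - 1/(32.900)) = 62.048 cm.
m_2 = -(62.048)/(32.900) = -1.8860.
Overall magnification: m = m_1 m_2 = 3.3947.

3.39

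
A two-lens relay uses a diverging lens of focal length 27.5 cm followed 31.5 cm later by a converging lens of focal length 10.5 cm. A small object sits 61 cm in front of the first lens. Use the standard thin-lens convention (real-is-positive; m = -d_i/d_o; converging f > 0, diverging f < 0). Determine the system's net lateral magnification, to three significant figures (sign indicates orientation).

-0.0817

Lens 1: 1/d_i1 = 1/f_1 - 1/d_o1 = 1/(-27.5) - 1/61 = -0.05276 cm^-1, so d_i1 = -18.955 cm.
m_1 = -(-18.955)/61 = 0.3107.
The intermediate image is virtual, 18.955 cm to the left of lens 1, so d_o2 = L - d_i1 = 31.5 - (-18.955) = 50.455 cm.
Lens 2: 1/d_i2 = 1/f_2 - 1/d_o2 = 1/10.5 - 1/(50.455) = 0.07542 cm^-1, so d_i2 = 13.259 cm.
m_2 = -(13.259)/(50.455) = -0.2628.
Overall magnification: m = m_1 m_2 = -0.0817.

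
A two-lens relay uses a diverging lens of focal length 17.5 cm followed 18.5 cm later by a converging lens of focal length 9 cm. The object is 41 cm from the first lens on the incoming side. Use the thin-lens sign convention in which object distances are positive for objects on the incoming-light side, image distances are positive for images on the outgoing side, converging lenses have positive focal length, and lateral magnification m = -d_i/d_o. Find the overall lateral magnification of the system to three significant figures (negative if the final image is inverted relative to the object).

-0.124

First lens: d_i1 = 1/(1/(-17.5) - 1/41) = -12.265 cm.
m_1 = -(-12.265)/41 = 0.2991.
The intermediate image is virtual, 12.265 cm to the left of lens 1, so d_o2 = L - d_i1 = 18.5 - (-12.265) = 30.765 cm.
Second lens: d_i2 = 1/(1/9 - 1/(30.765)) = 12.722 cm.
m_2 = -(12.722)/(30.765) = -0.4135.
The system's lateral magnification is m_1 m_2 = (0.2991)(-0.4135) = -0.1237.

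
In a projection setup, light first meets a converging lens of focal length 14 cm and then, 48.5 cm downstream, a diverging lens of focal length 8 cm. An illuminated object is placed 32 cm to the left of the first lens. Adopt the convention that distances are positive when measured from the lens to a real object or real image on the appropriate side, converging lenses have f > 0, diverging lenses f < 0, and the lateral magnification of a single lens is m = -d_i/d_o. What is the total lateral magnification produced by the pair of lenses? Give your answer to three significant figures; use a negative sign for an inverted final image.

-0.197

Applying the thin-lens equation to the first lens, 1/14 = 1/32 + 1/d_i1, which gives d_i1 = 24.889 cm.
Its lateral magnification is m_1 = -d_i1/d_o1 = -(24.889)/32 = -0.7778.
That image sits 23.611 cm in front of the second lens, so d_o2 = 23.611 cm.
Applying the thin-lens equation again with f_2 = -8 cm and d_o2 = 23.611 cm gives d_i2 = -5.975 cm.
m_2 = -(-5.975)/(23.611) = 0.2531.
Overall magnification: m = m_1 m_2 = -0.1968.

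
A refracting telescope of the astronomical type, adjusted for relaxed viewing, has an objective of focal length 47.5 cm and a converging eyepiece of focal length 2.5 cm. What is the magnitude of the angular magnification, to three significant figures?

|M| = f_obj/|f_eye| = 47.5/2.5 = 19.000.

19.0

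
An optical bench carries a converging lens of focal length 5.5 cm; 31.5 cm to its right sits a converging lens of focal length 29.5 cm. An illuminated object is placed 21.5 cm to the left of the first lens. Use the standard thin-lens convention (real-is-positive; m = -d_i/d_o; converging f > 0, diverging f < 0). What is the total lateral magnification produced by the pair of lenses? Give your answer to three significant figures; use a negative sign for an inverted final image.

Applying the thin-lens equation to the first lens, 1/5.5 = 1/21.5 + 1/d_i1, which gives d_i1 = 7.391 cm.
Its lateral magnification is m_1 = -d_i1/d_o1 = -(7.391)/21.5 = -0.3438.
Object distance for lens 2: d_o2 = 31.5 - 7.391 = 24.109 cm.
Applying the thin-lens equation again with f_2 = 29.5 cm and d_o2 = 24.109 cm gives d_i2 = -131.938 cm.
m_2 = -(-131.938)/(24.109) = 5.4725.
Total m = m_1 x m_2 = (-0.3438)(5.4725) = -1.8812.

-1.88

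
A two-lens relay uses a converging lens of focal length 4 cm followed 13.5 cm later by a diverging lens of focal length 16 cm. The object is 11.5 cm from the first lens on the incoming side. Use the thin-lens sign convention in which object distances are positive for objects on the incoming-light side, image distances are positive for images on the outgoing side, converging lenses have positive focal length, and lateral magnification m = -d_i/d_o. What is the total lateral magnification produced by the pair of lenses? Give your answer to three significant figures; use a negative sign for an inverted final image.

-0.365

First lens: d_i1 = 1/(1/4 - 1/11.5) = 6.133 cm.
m_1 = -(6.133)/11.5 = -0.5333.
Object distance for lens 2: d_o2 = 13.5 - 6.133 = 7.367 cm.
Second lens: d_i2 = 1/(1/(-16) - 1/(7.367)) = -5.044 cm.
m_2 = -(-5.044)/(7.367) = 0.6847.
The system's lateral magnification is m_1 m_2 = (-0.5333)(0.6847) = -0.3652.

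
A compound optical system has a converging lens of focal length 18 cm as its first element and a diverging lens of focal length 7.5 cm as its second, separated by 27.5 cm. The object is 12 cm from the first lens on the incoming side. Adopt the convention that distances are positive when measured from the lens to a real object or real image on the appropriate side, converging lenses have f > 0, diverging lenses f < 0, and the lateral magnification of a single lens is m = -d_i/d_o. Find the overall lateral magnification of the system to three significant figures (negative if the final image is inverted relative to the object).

Lens 1: 1/d_i1 = 1/f_1 - 1/d_o1 = 1/18 - 1/12 = -0.02778 cm^-1, so d_i1 = -36.000 cm.
m_1 = -(-36.000)/12 = 3.0000.
The intermediate image is virtual, 36.000 cm to the left of lens 1, so d_o2 = L - d_i1 = 27.5 - (-36.000) = 63.500 cm.
Lens 2: 1/d_i2 = 1/f_2 - 1/d_o2 = 1/(-7.5) - 1/(63.500) = -0.14908 cm^-1, so d_i2 = -6.708 cm.
m_2 = -(-6.708)/(63.500) = 0.1056.
Overall magnification: m = m_1 m_2 = 0.3169.

0.317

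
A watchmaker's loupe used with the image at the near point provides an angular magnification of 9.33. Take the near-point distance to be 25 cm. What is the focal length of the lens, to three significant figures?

For the image at the near point, M = 1 + D/f.
f = D/(M - 1) = 25/(9.33 - 1) = 3.001 cm.

3.00 cm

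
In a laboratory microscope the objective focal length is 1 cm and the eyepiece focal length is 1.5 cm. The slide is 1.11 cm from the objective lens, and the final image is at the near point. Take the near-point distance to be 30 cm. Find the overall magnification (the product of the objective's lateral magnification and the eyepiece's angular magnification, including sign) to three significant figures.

-191

Objective: 1/d_i = 1/f_obj - 1/d_o = 1/1 - 1/1.11 = 0.09910 cm^-1, so d_i = 10.091 cm.
m_obj = -d_i/d_o = -10.091/1.11 = -9.091.
Eyepiece angular magnification (image at near point): M_eye = 1 + D/f_e = 1 + 30/1.5 = 21.000.
Overall M = m_obj x M_eye = (-9.091)(21.000) = -190.91.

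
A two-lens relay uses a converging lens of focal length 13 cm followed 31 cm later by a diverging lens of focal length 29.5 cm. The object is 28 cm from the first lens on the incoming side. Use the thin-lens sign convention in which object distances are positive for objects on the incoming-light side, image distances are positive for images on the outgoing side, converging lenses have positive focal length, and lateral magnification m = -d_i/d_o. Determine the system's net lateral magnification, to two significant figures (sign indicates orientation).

-0.71

Applying the thin-lens equation to the first lens, 1/13 = 1/28 + 1/d_i1, which gives d_i1 = 24.267 cm.
Its lateral magnification is m_1 = -d_i1/d_o1 = -(24.267)/28 = -0.8667.
Object distance for lens 2: d_o2 = 31 - 24.267 = 6.733 cm.
Applying the thin-lens equation again with f_2 = -29.5 cm and d_o2 = 6.733 cm gives d_i2 = -5.482 cm.
m_2 = -(-5.482)/(6.733) = 0.8142.
Overall magnification: m = m_1 m_2 = -0.7056.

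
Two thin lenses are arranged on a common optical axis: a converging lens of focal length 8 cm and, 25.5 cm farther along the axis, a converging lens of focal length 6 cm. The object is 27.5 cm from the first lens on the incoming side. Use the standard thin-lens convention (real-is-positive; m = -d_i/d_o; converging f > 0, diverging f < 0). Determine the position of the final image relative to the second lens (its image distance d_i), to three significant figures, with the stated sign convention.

10.4 cm

First lens: d_i1 = 1/(1/8 - 1/27.5) = 11.282 cm.
That image sits 14.218 cm in front of the second lens, so d_o2 = 14.218 cm.
Second lens: d_i2 = 1/(1/6 - 1/(14.218)) = 10.381 cm.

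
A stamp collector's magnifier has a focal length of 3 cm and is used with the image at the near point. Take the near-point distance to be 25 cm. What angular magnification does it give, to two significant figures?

9.3

M = 1 + D/f = 1 + 25/3 = 9.333.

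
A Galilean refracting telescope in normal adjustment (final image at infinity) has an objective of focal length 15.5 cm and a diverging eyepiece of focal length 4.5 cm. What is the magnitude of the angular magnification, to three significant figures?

|M| = f_obj/|f_eye| = 15.5/4.5 = 3.444.

3.44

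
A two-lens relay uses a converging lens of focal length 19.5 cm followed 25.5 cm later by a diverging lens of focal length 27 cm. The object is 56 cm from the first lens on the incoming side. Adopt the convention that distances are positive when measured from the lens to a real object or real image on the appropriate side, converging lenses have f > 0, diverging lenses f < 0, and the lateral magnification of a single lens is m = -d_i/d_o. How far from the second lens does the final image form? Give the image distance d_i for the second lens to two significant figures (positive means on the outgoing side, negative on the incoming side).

5.3 cm

First lens: d_i1 = 1/(1/19.5 - 1/56) = 29.918 cm.
This image would form 29.918 cm past lens 1, i.e. 4.418 cm beyond lens 2, so it is a virtual object for lens 2: d_o2 = 25.5 - 29.918 = -4.418 cm.
Second lens: d_i2 = 1/(1/(-27) - 1/(-4.418)) = 5.282 cm.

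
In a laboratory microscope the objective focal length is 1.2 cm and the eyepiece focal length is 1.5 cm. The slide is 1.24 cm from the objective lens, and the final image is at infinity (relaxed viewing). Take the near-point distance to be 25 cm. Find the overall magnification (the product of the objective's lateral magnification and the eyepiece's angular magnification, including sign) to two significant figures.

-500

Objective: 1/d_i = 1/f_obj - 1/d_o = 1/1.2 - 1/1.24 = 0.02688 cm^-1, so d_i = 37.200 cm.
m_obj = -d_i/d_o = -37.200/1.24 = -30.000.
Eyepiece angular magnification (image at infinity): M_eye = D/f_e = 25/1.5 = 16.667.
Overall M = m_obj x M_eye = (-30.000)(16.667) = -500.00.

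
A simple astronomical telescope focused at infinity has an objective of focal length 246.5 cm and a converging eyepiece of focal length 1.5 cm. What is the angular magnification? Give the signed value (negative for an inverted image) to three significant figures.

M = -f_obj/f_eye = -246.5/(1.5) = -164.333.

-164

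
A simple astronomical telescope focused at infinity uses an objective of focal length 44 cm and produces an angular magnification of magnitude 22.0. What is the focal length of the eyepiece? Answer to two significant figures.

|M| = f_obj/f_eye, so f_eye = f_obj/|M| = 44/22.0 = 2.000 cm.

2.0 cm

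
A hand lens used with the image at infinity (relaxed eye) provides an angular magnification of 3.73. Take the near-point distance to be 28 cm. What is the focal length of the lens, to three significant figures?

7.51 cm

For the image at infinity, M = D/f.
f = D/M = 28/3.73 = 7.507 cm.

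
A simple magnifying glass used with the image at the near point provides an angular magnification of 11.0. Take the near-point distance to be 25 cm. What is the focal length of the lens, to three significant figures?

For the image at the near point, M = 1 + D/f.
f = D/(M - 1) = 25/(11.0 - 1) = 2.500 cm.

2.50 cm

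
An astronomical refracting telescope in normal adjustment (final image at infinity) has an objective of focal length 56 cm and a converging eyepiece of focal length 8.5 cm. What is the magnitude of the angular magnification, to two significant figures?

|M| = f_obj/|f_eye| = 56/8.5 = 6.588.

6.6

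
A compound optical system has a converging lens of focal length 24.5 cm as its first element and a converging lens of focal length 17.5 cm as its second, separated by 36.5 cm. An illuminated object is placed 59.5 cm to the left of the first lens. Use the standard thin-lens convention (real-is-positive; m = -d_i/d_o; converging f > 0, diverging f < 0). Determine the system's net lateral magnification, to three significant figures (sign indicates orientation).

Lens 1: 1/d_i1 = 1/f_1 - 1/d_o1 = 1/24.5 - 1/59.5 = 0.02401 cm^-1, so d_i1 = 41.650 cm.
m_1 = -(41.650)/59.5 = -0.7000.
This image would form 41.650 cm past lens 1, i.e. 5.150 cm beyond lens 2, so it is a virtual object for lens 2: d_o2 = 36.5 - 41.650 = -5.150 cm.
Lens 2: 1/d_i2 = 1/f_2 - 1/d_o2 = 1/17.5 - 1/(-5.150) = 0.25132 cm^-1, so d_i2 = 3.979 cm.
m_2 = -(3.979)/(-5.150) = 0.7726.
Overall magnification: m = m_1 m_2 = -0.5408.

-0.541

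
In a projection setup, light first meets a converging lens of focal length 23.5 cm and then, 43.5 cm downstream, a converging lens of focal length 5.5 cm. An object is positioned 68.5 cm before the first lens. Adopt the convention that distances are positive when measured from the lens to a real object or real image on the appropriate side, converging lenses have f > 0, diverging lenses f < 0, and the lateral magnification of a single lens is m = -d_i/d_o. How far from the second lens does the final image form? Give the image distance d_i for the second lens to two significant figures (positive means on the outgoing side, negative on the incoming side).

Lens 1: 1/d_i1 = 1/f_1 - 1/d_o1 = 1/23.5 - 1/68.5 = 0.02795 cm^-1, so d_i1 = 35.772 cm.
The intermediate image is 35.772 cm to the right of lens 1, so d_o2 = L - d_i1 = 43.5 - 35.772 = 7.728 cm.
Lens 2: 1/d_i2 = 1/f_2 - 1/d_o2 = 1/5.5 - 1/(7.728) = 0.05241 cm^-1, so d_i2 = 19.079 cm.

19 cm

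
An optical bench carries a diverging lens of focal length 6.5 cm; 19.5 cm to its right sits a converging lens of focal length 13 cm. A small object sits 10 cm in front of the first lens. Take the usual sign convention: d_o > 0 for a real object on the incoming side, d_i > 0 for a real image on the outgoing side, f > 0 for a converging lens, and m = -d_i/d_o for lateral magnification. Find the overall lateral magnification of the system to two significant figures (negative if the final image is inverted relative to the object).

Lens 1: 1/d_i1 = 1/f_1 - 1/d_o1 = 1/(-6.5) - 1/10 = -0.25385 cm^-1, so d_i1 = -3.939 cm.
m_1 = -(-3.939)/10 = 0.3939.
With d_i1 < 0 the first image is virtual and lies on the object side; the object distance for lens 2 is d_o2 = 19.5 - (-3.939) = 23.439 cm.
Lens 2: 1/d_i2 = 1/f_2 - 1/d_o2 = 1/13 - 1/(23.439) = 0.03426 cm^-1, so d_i2 = 29.189 cm.
m_2 = -(29.189)/(23.439) = -1.2453.
The system's lateral magnification is m_1 m_2 = (0.3939)(-1.2453) = -0.4906.

-0.49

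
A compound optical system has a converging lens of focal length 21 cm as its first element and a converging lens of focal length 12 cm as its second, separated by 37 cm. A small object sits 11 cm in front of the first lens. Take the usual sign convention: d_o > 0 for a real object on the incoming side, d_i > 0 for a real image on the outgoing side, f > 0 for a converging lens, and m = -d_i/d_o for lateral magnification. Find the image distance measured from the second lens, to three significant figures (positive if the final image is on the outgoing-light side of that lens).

Lens 1: 1/d_i1 = 1/f_1 - 1/d_o1 = 1/21 - 1/11 = -0.04329 cm^-1, so d_i1 = -23.100 cm.
The intermediate image is virtual, 23.100 cm to the left of lens 1, so d_o2 = L - d_i1 = 37 - (-23.100) = 60.100 cm.
Lens 2: 1/d_i2 = 1/f_2 - 1/d_o2 = 1/12 - 1/(60.100) = 0.06669 cm^-1, so d_i2 = 14.994 cm.

15.0 cm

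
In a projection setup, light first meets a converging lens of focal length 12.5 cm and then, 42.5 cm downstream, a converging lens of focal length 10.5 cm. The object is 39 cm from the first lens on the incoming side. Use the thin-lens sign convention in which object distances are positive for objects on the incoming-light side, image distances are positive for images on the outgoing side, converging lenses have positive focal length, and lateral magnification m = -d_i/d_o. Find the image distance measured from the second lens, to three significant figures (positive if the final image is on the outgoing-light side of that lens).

18.6 cm

First lens: d_i1 = 1/(1/12.5 - 1/39) = 18.396 cm.
Object distance for lens 2: d_o2 = 42.5 - 18.396 = 24.104 cm.
Second lens: d_i2 = 1/(1/10.5 - 1/(24.104)) = 18.604 cm.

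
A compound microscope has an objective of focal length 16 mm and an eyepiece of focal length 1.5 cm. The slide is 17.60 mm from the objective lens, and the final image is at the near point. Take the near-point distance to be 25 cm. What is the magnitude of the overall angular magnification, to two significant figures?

Convert to cm: f_obj = 16 mm = 1.6 cm; d_o = 17.60 mm = 1.76 cm.
Objective: 1/d_i = 1/f_obj - 1/d_o = 1/1.6 - 1/1.76 = 0.05682 cm^-1, so d_i = 17.600 cm.
m_obj = -d_i/d_o = -17.600/1.76 = -10.000.
Eyepiece angular magnification (image at near point): M_eye = 1 + D/f_e = 1 + 25/1.5 = 17.667.
Overall M = m_obj x M_eye = (-10.000)(17.667) = -176.67.
|M| = 176.67.

180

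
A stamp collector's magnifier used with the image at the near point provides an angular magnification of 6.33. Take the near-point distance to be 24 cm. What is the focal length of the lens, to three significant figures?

For the image at the near point, M = 1 + D/f.
f = D/(M - 1) = 24/(6.33 - 1) = 4.503 cm.

4.50 cm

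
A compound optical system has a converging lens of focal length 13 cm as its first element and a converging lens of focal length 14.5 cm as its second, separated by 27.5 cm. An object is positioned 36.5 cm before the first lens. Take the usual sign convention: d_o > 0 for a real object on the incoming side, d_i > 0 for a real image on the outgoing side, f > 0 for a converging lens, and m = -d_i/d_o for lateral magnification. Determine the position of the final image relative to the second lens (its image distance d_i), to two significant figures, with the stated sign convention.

Lens 1: 1/d_i1 = 1/f_1 - 1/d_o1 = 1/13 - 1/36.5 = 0.04953 cm^-1, so d_i1 = 20.191 cm.
Object distance for lens 2: d_o2 = 27.5 - 20.191 = 7.309 cm.
Lens 2: 1/d_i2 = 1/f_2 - 1/d_o2 = 1/14.5 - 1/(7.309) = -0.06786 cm^-1, so d_i2 = -14.736 cm.

-15 cm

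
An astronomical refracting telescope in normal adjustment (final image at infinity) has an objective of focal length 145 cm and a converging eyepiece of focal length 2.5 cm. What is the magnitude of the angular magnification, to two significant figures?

|M| = f_obj/|f_eye| = 145/2.5 = 58.000.

58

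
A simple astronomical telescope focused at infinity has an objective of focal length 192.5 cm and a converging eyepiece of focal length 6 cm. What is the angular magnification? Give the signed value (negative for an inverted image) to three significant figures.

-32.1

M = -f_obj/f_eye = -192.5/(6) = -32.083.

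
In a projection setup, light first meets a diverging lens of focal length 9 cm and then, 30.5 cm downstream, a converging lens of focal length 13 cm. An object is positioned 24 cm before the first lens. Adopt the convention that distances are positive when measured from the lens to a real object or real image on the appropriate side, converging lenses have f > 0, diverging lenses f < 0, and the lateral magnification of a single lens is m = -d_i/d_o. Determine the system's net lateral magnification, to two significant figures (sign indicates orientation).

First lens: d_i1 = 1/(1/(-9) - 1/24) = -6.545 cm.
m_1 = -(-6.545)/24 = 0.2727.
The intermediate image is virtual, 6.545 cm to the left of lens 1, so d_o2 = L - d_i1 = 30.5 - (-6.545) = 37.045 cm.
Second lens: d_i2 = 1/(1/13 - 1/(37.045)) = 20.028 cm.
m_2 = -(20.028)/(37.045) = -0.5406.
The system's lateral magnification is m_1 m_2 = (0.2727)(-0.5406) = -0.1474.

-0.15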